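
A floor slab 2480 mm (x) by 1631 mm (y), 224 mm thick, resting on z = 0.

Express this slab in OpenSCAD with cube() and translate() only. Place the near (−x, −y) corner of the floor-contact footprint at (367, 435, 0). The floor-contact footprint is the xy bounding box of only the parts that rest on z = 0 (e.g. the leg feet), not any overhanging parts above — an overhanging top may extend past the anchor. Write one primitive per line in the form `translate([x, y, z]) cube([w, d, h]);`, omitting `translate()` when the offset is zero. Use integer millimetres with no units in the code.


translate([367, 435, 0]) cube([2480, 1631, 224]);


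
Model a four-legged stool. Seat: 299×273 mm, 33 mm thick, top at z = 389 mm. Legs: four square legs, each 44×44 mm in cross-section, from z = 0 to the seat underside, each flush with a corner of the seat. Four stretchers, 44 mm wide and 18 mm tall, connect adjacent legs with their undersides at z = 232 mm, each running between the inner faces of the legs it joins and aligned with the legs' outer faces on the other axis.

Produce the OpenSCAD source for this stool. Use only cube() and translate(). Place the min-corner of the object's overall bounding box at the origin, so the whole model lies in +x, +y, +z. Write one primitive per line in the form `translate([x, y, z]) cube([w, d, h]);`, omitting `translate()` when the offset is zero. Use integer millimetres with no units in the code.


translate([0, 0, 356]) cube([299, 273, 33]);
cube([44, 44, 356]);
translate([255, 0, 0]) cube([44, 44, 356]);
translate([0, 229, 0]) cube([44, 44, 356]);
translate([255, 229, 0]) cube([44, 44, 356]);
translate([44, 0, 232]) cube([211, 44, 18]);
translate([44, 229, 232]) cube([211, 44, 18]);
translate([0, 44, 232]) cube([44, 185, 18]);
translate([255, 44, 232]) cube([44, 185, 18]);


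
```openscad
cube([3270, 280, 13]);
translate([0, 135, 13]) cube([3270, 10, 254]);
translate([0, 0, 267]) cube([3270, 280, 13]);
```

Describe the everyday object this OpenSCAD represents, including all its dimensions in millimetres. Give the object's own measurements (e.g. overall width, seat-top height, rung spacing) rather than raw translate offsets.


An I-beam lying along x, 3270 mm long. Overall section height 280 mm. Two flanges 280 mm wide (y) and 13 mm thick, one on the floor and one at the top; a web 10 mm thick runs between them, centred on the flange width.


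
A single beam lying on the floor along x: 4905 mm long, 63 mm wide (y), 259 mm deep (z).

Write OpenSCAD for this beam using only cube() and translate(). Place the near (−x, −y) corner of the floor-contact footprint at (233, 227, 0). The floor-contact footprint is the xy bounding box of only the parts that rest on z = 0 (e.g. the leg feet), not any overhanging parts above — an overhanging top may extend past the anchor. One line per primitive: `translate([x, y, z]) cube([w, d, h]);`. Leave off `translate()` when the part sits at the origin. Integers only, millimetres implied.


translate([233, 227, 0]) cube([4905, 63, 259]);


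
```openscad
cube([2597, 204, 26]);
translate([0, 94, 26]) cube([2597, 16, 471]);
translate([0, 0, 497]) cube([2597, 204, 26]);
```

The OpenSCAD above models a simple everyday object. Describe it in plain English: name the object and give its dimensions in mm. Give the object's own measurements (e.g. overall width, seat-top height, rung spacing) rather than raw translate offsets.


An I-beam lying along x, 2597 mm long. Overall section height 523 mm. Two flanges 204 mm wide (y) and 26 mm thick, one on the floor and one at the top; a web 16 mm thick runs between them, centred on the flange width.


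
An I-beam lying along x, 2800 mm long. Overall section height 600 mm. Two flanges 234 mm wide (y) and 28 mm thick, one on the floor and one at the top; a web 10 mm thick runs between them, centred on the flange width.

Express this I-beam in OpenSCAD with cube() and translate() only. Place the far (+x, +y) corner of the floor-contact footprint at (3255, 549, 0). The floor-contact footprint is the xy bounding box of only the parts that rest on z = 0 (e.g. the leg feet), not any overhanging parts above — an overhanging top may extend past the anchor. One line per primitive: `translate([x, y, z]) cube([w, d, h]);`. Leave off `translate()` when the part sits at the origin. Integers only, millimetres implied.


translate([455, 315, 0]) cube([2800, 234, 28]);
translate([455, 427, 28]) cube([2800, 10, 544]);
translate([455, 315, 572]) cube([2800, 234, 28]);


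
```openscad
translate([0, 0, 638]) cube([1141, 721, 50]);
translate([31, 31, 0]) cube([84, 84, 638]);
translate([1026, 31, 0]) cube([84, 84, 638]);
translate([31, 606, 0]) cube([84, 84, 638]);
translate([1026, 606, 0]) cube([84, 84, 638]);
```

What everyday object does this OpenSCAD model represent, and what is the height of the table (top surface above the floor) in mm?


A table. The table height is 688 mm.

A 1141×721×50 slab sits at z = 638 on four 84 mm square posts — a table. The top surface is at 638 + 50 = 688 mm.


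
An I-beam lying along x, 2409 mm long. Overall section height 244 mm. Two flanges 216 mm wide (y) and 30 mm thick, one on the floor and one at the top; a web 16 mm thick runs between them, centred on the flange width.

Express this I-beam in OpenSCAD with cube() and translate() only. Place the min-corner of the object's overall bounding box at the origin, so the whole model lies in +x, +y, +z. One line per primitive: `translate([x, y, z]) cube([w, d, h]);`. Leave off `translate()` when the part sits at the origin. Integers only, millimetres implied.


cube([2409, 216, 30]);
translate([0, 100, 30]) cube([2409, 16, 184]);
translate([0, 0, 214]) cube([2409, 216, 30]);


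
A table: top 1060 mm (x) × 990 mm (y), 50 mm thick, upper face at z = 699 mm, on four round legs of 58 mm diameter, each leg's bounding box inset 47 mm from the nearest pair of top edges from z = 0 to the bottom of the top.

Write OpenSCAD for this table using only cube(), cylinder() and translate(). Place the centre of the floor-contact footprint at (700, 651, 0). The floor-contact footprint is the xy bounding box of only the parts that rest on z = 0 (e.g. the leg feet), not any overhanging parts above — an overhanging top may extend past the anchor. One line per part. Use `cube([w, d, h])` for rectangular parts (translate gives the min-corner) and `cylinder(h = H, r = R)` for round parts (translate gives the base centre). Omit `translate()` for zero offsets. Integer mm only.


translate([170, 156, 649]) cube([1060, 990, 50]);
translate([246, 232, 0]) cylinder(h = 649, r = 29);
translate([1154, 232, 0]) cylinder(h = 649, r = 29);
translate([246, 1070, 0]) cylinder(h = 649, r = 29);
translate([1154, 1070, 0]) cylinder(h = 649, r = 29);


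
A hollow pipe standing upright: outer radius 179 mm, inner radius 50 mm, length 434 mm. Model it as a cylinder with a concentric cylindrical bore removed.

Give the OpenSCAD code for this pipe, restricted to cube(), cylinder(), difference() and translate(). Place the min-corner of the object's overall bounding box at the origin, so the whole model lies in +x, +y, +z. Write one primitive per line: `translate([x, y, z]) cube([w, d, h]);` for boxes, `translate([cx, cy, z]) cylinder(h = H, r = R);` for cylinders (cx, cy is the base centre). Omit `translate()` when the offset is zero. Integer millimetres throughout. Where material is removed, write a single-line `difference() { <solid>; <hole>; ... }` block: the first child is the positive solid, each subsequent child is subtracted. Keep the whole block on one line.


difference() { translate([179, 179, 0]) cylinder(h = 434, r = 179); translate([179, 179, 0]) cylinder(h = 434, r = 50); }


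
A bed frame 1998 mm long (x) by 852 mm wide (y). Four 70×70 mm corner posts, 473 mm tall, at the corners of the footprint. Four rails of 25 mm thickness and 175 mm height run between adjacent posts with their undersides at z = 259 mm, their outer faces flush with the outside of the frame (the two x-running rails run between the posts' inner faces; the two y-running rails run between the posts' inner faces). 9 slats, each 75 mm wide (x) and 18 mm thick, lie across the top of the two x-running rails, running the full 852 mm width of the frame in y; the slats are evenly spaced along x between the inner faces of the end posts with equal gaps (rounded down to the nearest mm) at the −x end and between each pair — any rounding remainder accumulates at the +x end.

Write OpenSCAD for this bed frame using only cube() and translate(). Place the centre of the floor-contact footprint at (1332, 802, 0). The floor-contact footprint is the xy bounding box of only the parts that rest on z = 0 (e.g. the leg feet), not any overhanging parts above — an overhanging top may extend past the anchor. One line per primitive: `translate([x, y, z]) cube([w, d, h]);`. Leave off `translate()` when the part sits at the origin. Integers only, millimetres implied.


// slat z = rail_z + rail_h = 259 + 175 = 434
// slat gap = ⌊(1858 − 9·75) / 10⌋ = 118
translate([333, 376, 0]) cube([70, 70, 473]);
translate([333, 1158, 0]) cube([70, 70, 473]);
translate([2261, 376, 0]) cube([70, 70, 473]);
translate([2261, 1158, 0]) cube([70, 70, 473]);
translate([403, 376, 259]) cube([1858, 25, 175]);
translate([403, 1203, 259]) cube([1858, 25, 175]);
translate([333, 446, 259]) cube([25, 712, 175]);
translate([2306, 446, 259]) cube([25, 712, 175]);
translate([521, 376, 434]) cube([75, 852, 18]);
translate([714, 376, 434]) cube([75, 852, 18]);
translate([907, 376, 434]) cube([75, 852, 18]);
translate([1100, 376, 434]) cube([75, 852, 18]);
translate([1293, 376, 434]) cube([75, 852, 18]);
translate([1486, 376, 434]) cube([75, 852, 18]);
translate([1679, 376, 434]) cube([75, 852, 18]);
translate([1872, 376, 434]) cube([75, 852, 18]);
translate([2065, 376, 434]) cube([75, 852, 18]);


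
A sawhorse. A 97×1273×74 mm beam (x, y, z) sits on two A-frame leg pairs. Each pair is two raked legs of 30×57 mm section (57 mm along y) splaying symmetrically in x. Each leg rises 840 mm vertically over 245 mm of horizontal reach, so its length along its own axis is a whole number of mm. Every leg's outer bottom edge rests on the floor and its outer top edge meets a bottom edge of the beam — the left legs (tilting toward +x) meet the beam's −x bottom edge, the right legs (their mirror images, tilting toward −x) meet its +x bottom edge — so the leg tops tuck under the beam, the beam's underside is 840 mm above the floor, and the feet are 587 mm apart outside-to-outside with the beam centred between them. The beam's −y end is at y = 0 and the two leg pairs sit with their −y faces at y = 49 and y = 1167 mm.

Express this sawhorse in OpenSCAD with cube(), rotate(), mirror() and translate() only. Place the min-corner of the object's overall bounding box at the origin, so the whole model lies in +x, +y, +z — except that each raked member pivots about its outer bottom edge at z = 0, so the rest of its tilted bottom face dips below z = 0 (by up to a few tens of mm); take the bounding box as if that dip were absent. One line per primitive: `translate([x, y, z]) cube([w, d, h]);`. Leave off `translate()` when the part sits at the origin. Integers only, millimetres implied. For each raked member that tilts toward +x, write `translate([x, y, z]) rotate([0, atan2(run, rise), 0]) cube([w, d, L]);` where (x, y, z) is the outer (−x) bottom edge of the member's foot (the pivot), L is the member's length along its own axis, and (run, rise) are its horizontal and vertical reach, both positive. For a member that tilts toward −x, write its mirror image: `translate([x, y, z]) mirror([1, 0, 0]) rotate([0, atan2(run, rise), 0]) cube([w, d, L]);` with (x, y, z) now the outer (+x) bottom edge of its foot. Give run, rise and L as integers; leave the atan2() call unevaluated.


// leg length = √(245² + 840²) = 875
// right-leg outer foot x = 2·245 + 97 = 587
// beam min-corner = (245, 0, 840)
translate([245, 0, 840]) cube([97, 1273, 74]);
translate([0, 49, 0]) rotate([0, atan2(245, 840), 0]) cube([30, 57, 875]);
translate([587, 49, 0]) mirror([1, 0, 0]) rotate([0, atan2(245, 840), 0]) cube([30, 57, 875]);
translate([0, 1167, 0]) rotate([0, atan2(245, 840), 0]) cube([30, 57, 875]);
translate([587, 1167, 0]) mirror([1, 0, 0]) rotate([0, atan2(245, 840), 0]) cube([30, 57, 875]);


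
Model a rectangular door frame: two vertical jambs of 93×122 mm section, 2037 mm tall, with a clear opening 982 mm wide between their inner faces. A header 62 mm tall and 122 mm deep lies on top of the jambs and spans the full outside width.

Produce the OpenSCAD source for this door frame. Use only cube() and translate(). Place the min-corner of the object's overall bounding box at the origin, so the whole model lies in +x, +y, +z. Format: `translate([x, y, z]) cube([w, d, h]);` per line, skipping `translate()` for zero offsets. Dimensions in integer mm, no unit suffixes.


cube([93, 122, 2037]);
translate([1075, 0, 0]) cube([93, 122, 2037]);
translate([0, 0, 2037]) cube([1168, 122, 62]);


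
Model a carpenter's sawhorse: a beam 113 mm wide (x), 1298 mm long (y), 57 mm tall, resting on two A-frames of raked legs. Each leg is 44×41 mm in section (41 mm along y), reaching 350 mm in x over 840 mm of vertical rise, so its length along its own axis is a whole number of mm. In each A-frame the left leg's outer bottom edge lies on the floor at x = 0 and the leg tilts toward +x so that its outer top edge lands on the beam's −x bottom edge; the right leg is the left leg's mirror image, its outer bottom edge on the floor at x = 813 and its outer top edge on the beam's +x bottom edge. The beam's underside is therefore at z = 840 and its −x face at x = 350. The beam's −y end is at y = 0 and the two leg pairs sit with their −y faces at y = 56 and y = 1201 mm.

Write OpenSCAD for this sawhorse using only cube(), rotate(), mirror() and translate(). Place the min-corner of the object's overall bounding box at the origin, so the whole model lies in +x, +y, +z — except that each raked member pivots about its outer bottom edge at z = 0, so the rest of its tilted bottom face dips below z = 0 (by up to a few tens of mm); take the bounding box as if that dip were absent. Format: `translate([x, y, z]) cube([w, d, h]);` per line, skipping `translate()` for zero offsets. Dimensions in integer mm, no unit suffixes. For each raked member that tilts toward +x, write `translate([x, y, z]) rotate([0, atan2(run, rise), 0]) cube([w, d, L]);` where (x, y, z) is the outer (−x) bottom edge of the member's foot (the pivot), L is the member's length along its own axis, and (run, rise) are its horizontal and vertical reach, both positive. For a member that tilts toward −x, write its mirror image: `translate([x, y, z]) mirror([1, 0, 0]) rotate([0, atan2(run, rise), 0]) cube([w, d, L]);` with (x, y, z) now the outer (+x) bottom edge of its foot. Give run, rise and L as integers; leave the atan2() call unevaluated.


// leg length = √(350² + 840²) = 910
// right-leg outer foot x = 2·350 + 113 = 813
// beam min-corner = (350, 0, 840)
translate([350, 0, 840]) cube([113, 1298, 57]);
translate([0, 56, 0]) rotate([0, atan2(350, 840), 0]) cube([44, 41, 910]);
translate([813, 56, 0]) mirror([1, 0, 0]) rotate([0, atan2(350, 840), 0]) cube([44, 41, 910]);
translate([0, 1201, 0]) rotate([0, atan2(350, 840), 0]) cube([44, 41, 910]);
translate([813, 1201, 0]) mirror([1, 0, 0]) rotate([0, atan2(350, 840), 0]) cube([44, 41, 910]);


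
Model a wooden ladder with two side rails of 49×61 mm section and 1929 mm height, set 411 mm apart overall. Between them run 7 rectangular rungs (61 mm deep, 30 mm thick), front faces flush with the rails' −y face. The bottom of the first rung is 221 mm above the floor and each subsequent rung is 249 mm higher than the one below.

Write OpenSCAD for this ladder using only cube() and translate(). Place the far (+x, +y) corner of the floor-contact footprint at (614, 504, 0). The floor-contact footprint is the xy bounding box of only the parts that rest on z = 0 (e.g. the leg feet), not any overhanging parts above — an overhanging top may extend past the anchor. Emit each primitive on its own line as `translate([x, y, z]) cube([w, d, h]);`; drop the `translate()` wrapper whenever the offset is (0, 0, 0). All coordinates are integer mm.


translate([203, 443, 0]) cube([49, 61, 1929]);
translate([565, 443, 0]) cube([49, 61, 1929]);
translate([252, 443, 221]) cube([313, 61, 30]);
translate([252, 443, 470]) cube([313, 61, 30]);
translate([252, 443, 719]) cube([313, 61, 30]);
translate([252, 443, 968]) cube([313, 61, 30]);
translate([252, 443, 1217]) cube([313, 61, 30]);
translate([252, 443, 1466]) cube([313, 61, 30]);
translate([252, 443, 1715]) cube([313, 61, 30]);


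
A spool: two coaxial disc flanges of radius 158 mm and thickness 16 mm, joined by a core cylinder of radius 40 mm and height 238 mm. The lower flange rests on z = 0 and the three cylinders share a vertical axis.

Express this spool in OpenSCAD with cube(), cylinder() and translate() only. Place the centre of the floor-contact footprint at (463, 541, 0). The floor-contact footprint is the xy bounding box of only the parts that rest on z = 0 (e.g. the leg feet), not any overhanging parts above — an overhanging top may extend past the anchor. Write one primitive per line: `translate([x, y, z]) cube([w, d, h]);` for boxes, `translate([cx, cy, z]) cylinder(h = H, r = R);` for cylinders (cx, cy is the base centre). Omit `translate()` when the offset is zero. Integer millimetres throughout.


translate([463, 541, 0]) cylinder(h = 16, r = 158);
translate([463, 541, 16]) cylinder(h = 238, r = 40);
translate([463, 541, 254]) cylinder(h = 16, r = 158);


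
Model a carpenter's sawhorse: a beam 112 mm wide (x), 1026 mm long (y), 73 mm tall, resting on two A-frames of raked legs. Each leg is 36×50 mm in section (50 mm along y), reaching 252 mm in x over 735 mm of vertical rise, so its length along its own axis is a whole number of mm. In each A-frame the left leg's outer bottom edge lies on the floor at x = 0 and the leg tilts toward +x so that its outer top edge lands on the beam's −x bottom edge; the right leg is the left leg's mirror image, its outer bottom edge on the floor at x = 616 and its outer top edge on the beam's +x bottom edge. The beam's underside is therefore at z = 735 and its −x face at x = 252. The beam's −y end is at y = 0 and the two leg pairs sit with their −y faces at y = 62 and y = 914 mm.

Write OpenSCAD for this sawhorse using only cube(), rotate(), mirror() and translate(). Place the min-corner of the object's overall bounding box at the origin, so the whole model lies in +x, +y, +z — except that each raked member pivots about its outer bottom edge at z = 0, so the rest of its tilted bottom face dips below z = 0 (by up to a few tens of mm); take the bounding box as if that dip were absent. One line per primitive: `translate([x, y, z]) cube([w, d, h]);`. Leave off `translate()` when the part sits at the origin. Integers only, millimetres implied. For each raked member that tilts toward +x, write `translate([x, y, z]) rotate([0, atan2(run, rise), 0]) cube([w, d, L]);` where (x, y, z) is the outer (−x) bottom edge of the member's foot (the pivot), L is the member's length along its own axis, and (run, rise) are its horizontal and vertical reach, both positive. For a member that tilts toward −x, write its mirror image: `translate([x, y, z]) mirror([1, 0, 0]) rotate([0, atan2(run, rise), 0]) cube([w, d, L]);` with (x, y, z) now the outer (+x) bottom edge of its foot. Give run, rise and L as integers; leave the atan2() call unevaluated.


translate([252, 0, 735]) cube([112, 1026, 73]);
translate([0, 62, 0]) rotate([0, atan2(252, 735), 0]) cube([36, 50, 777]);
translate([616, 62, 0]) mirror([1, 0, 0]) rotate([0, atan2(252, 735), 0]) cube([36, 50, 777]);
translate([0, 914, 0]) rotate([0, atan2(252, 735), 0]) cube([36, 50, 777]);
translate([616, 914, 0]) mirror([1, 0, 0]) rotate([0, atan2(252, 735), 0]) cube([36, 50, 777]);


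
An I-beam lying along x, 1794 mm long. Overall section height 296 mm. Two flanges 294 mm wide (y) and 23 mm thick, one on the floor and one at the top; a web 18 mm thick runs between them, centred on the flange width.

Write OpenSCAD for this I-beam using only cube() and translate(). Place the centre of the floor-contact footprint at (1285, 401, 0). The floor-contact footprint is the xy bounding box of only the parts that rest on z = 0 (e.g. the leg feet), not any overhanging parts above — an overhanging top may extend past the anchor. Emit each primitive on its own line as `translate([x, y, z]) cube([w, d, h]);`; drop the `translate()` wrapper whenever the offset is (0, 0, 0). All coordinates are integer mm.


translate([388, 254, 0]) cube([1794, 294, 23]);
translate([388, 392, 23]) cube([1794, 18, 250]);
translate([388, 254, 273]) cube([1794, 294, 23]);


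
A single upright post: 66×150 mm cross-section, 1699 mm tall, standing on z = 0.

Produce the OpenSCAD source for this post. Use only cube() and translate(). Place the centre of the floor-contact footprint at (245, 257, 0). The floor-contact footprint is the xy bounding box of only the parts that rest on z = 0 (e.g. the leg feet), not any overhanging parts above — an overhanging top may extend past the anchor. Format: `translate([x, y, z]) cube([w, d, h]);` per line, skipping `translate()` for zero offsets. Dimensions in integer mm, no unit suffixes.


translate([212, 182, 0]) cube([66, 150, 1699]);


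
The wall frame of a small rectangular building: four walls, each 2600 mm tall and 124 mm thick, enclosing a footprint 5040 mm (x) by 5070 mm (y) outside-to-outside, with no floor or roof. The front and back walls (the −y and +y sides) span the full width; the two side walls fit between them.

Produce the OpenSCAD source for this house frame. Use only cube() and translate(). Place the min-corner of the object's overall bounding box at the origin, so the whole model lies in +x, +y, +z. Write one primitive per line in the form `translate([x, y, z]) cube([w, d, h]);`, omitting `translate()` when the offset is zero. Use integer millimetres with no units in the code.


cube([5040, 124, 2600]);
translate([0, 4946, 0]) cube([5040, 124, 2600]);
translate([0, 124, 0]) cube([124, 4822, 2600]);
translate([4916, 124, 0]) cube([124, 4822, 2600]);


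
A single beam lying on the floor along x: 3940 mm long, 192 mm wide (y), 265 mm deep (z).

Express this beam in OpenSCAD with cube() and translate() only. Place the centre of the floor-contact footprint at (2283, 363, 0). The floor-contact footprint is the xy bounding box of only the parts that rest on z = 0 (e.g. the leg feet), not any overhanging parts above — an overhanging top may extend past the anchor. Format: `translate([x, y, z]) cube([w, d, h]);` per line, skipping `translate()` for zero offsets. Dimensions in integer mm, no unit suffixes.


translate([313, 267, 0]) cube([3940, 192, 265]);


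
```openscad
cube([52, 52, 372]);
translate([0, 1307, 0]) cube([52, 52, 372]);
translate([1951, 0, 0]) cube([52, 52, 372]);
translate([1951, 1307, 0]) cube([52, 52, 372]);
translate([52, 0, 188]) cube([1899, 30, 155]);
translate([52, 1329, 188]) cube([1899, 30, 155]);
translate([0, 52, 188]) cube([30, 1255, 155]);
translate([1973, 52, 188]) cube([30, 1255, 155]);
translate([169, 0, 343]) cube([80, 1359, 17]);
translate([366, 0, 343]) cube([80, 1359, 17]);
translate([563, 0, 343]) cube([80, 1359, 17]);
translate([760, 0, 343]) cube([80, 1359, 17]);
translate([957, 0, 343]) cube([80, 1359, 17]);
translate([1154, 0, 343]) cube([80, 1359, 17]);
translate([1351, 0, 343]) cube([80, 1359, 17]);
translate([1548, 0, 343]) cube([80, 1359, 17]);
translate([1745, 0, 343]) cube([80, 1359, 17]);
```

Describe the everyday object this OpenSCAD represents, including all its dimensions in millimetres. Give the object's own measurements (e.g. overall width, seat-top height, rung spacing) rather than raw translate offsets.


A bed frame 2003 mm long (x) by 1359 mm wide (y). Four 52×52 mm corner posts, 372 mm tall, at the corners of the footprint. Four rails of 30 mm thickness and 155 mm height run between adjacent posts with their undersides at z = 188 mm, their outer faces flush with the outside of the frame (the two x-running rails run between the posts' inner faces; the two y-running rails run between the posts' inner faces). 9 slats, each 80 mm wide (x) and 17 mm thick, lie across the top of the two x-running rails, running the full 1359 mm width of the frame in y; along x they sit between the end posts with a 117 mm gap after the −x posts and between neighbouring slats, leaving 126 mm before the +x posts.


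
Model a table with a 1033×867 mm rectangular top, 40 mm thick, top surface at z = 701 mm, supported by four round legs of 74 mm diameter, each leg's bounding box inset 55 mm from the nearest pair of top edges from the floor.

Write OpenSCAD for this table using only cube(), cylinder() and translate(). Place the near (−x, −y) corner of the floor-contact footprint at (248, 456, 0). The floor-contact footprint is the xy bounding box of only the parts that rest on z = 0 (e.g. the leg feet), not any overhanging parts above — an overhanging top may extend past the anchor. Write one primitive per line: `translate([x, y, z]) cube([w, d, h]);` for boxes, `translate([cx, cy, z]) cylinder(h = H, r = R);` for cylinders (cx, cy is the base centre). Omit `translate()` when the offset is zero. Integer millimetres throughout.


// leg_h = 701 - 40 = 661
translate([193, 401, 661]) cube([1033, 867, 40]);
translate([285, 493, 0]) cylinder(h = 661, r = 37);
translate([1134, 493, 0]) cylinder(h = 661, r = 37);
translate([285, 1176, 0]) cylinder(h = 661, r = 37);
translate([1134, 1176, 0]) cylinder(h = 661, r = 37);


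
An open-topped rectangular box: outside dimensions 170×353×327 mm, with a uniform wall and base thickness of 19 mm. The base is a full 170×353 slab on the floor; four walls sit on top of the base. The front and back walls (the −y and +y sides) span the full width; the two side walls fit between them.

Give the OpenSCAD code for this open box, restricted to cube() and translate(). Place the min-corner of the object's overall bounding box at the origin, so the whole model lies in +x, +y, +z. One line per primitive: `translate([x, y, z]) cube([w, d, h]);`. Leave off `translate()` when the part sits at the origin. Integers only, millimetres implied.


cube([170, 353, 19]);
translate([0, 0, 19]) cube([170, 19, 308]);
translate([0, 334, 19]) cube([170, 19, 308]);
translate([0, 19, 19]) cube([19, 315, 308]);
translate([151, 19, 19]) cube([19, 315, 308]);


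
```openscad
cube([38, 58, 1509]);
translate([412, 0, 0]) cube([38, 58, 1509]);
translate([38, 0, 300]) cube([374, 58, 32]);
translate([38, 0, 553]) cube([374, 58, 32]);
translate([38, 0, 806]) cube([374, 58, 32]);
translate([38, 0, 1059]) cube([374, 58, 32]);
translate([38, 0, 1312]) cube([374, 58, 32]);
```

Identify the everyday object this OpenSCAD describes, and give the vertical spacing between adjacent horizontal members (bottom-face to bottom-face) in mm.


A ladder. The rung spacing is 253 mm.

Two tall 38×58 posts with 5 short bars between them — a ladder. Adjacent rungs sit at z = 300 and z = 553, so the spacing is 553 − 300 = 253 mm.


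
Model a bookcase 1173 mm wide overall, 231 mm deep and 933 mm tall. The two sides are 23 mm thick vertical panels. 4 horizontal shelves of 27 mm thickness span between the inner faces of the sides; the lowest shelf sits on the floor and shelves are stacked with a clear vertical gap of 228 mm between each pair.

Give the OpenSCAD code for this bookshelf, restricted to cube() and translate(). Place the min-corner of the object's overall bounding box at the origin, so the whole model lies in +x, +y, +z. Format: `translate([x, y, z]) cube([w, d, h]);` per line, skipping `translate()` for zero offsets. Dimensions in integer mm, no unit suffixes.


cube([23, 231, 933]);
translate([1150, 0, 0]) cube([23, 231, 933]);
translate([23, 0, 0]) cube([1127, 231, 27]);
translate([23, 0, 255]) cube([1127, 231, 27]);
translate([23, 0, 510]) cube([1127, 231, 27]);
translate([23, 0, 765]) cube([1127, 231, 27]);


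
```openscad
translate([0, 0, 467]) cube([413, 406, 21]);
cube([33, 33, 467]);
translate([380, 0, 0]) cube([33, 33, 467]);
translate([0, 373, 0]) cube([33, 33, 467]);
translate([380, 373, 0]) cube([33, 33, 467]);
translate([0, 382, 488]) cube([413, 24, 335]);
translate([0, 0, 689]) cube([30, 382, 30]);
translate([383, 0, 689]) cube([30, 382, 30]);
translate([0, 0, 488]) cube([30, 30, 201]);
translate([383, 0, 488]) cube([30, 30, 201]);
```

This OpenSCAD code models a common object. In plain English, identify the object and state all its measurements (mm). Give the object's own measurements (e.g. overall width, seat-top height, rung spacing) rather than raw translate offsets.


A chair. The seat is a 413×406×21 mm slab with its top at z = 488 mm, on four 33×33 mm corner legs (flush with the seat edges, standing on z = 0). A flat backrest 24 mm thick, 335 mm tall, spans the full seat width and rises from the seat top along its +y edge, rear face flush with the rear of the seat. Two armrests of 30×30 mm section run along each side from the seat's front edge to the front of the backrest, top faces 231 mm above the seat top and outer faces flush with the seat's x-edges; a 30×30 mm post under the front of each armrest stands on the seat at the front corner.


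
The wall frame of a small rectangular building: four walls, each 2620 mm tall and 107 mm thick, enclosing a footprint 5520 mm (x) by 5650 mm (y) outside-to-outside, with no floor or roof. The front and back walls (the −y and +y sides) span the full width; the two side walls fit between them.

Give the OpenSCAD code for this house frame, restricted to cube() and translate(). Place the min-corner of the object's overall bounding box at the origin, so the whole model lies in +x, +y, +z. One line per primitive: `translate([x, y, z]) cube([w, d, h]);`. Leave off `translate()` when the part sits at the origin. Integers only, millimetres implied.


cube([5520, 107, 2620]);
translate([0, 5543, 0]) cube([5520, 107, 2620]);
translate([0, 107, 0]) cube([107, 5436, 2620]);
translate([5413, 107, 0]) cube([107, 5436, 2620]);


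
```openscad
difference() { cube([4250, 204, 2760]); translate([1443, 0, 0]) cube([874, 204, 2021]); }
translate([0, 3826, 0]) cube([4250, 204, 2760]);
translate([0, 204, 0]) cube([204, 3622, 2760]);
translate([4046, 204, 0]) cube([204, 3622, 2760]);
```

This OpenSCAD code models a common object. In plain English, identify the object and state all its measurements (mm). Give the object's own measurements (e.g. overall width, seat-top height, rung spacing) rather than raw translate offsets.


A single room: four walls, each 2760 mm tall and 204 mm thick, enclosing an outside footprint 4250×4030 mm (x × y), no floor or roof. The front and back walls (−y and +y sides) run the full x-width; the side walls fit between their inner faces. A door opening 874 mm wide and 2021 mm tall is cut through the front wall from the floor up, its −x edge 1443 mm from the wall's −x end.


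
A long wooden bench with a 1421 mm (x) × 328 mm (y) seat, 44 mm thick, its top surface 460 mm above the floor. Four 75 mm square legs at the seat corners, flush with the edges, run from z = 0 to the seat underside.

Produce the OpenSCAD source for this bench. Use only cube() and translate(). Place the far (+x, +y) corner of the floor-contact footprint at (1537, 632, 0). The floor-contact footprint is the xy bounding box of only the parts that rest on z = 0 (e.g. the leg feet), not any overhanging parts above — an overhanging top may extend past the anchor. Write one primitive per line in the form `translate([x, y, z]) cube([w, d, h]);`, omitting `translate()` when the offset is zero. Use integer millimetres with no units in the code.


// leg_h = 460 − 44 = 416
translate([116, 304, 416]) cube([1421, 328, 44]);
translate([116, 304, 0]) cube([75, 75, 416]);
translate([116, 557, 0]) cube([75, 75, 416]);
translate([1462, 304, 0]) cube([75, 75, 416]);
translate([1462, 557, 0]) cube([75, 75, 416]);


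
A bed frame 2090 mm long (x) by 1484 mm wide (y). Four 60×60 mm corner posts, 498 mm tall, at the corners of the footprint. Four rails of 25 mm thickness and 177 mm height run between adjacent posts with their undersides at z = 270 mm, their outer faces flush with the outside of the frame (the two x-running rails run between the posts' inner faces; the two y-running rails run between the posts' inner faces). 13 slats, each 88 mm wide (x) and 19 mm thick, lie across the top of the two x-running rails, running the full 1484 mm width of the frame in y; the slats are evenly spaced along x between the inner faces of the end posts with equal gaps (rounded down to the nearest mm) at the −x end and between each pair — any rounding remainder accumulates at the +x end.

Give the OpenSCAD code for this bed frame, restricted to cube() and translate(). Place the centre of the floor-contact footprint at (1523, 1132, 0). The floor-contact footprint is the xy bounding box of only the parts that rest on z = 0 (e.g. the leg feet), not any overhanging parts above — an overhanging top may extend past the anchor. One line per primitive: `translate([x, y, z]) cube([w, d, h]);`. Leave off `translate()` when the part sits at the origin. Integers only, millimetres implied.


// slat z = rail_z + rail_h = 270 + 177 = 447
// slat gap = ⌊(1970 − 13·88) / 14⌋ = 59
translate([478, 390, 0]) cube([60, 60, 498]);
translate([478, 1814, 0]) cube([60, 60, 498]);
translate([2508, 390, 0]) cube([60, 60, 498]);
translate([2508, 1814, 0]) cube([60, 60, 498]);
translate([538, 390, 270]) cube([1970, 25, 177]);
translate([538, 1849, 270]) cube([1970, 25, 177]);
translate([478, 450, 270]) cube([25, 1364, 177]);
translate([2543, 450, 270]) cube([25, 1364, 177]);
translate([597, 390, 447]) cube([88, 1484, 19]);
translate([744, 390, 447]) cube([88, 1484, 19]);
translate([891, 390, 447]) cube([88, 1484, 19]);
translate([1038, 390, 447]) cube([88, 1484, 19]);
translate([1185, 390, 447]) cube([88, 1484, 19]);
translate([1332, 390, 447]) cube([88, 1484, 19]);
translate([1479, 390, 447]) cube([88, 1484, 19]);
translate([1626, 390, 447]) cube([88, 1484, 19]);
translate([1773, 390, 447]) cube([88, 1484, 19]);
translate([1920, 390, 447]) cube([88, 1484, 19]);
translate([2067, 390, 447]) cube([88, 1484, 19]);
translate([2214, 390, 447]) cube([88, 1484, 19]);
translate([2361, 390, 447]) cube([88, 1484, 19]);


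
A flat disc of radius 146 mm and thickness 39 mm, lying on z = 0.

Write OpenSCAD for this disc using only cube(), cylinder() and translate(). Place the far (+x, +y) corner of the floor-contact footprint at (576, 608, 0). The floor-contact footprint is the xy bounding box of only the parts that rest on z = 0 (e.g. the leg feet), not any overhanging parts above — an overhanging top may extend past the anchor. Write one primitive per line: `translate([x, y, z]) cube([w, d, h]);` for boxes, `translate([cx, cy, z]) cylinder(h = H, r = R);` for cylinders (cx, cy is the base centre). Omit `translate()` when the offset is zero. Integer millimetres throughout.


translate([430, 462, 0]) cylinder(h = 39, r = 146);


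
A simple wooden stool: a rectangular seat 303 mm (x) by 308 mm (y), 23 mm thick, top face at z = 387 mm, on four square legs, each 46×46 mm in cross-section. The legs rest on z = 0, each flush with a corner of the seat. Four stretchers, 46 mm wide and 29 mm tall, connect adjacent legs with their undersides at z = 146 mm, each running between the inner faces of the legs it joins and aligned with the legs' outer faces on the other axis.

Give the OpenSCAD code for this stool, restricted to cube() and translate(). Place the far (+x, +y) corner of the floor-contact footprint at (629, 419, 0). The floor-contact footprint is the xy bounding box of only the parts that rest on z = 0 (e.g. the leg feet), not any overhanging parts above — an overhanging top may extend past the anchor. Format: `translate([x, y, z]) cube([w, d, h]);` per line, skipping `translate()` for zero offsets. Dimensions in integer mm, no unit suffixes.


translate([326, 111, 364]) cube([303, 308, 23]);
translate([326, 111, 0]) cube([46, 46, 364]);
translate([583, 111, 0]) cube([46, 46, 364]);
translate([326, 373, 0]) cube([46, 46, 364]);
translate([583, 373, 0]) cube([46, 46, 364]);
translate([372, 111, 146]) cube([211, 46, 29]);
translate([372, 373, 146]) cube([211, 46, 29]);
translate([326, 157, 146]) cube([46, 216, 29]);
translate([583, 157, 146]) cube([46, 216, 29]);


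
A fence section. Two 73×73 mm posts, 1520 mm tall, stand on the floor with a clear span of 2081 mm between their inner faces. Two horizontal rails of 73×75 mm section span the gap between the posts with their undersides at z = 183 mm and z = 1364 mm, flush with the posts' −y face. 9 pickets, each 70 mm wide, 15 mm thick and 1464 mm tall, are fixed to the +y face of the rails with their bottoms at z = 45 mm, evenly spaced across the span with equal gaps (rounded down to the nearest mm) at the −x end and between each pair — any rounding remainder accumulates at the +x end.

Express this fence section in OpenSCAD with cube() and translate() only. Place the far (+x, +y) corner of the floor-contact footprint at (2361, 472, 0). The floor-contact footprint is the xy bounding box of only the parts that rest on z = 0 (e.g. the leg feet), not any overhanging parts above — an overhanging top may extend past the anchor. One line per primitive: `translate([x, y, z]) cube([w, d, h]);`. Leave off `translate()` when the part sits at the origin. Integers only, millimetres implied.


translate([134, 399, 0]) cube([73, 73, 1520]);
translate([2288, 399, 0]) cube([73, 73, 1520]);
translate([207, 399, 183]) cube([2081, 73, 75]);
translate([207, 399, 1364]) cube([2081, 73, 75]);
translate([352, 472, 45]) cube([70, 15, 1464]);
translate([567, 472, 45]) cube([70, 15, 1464]);
translate([782, 472, 45]) cube([70, 15, 1464]);
translate([997, 472, 45]) cube([70, 15, 1464]);
translate([1212, 472, 45]) cube([70, 15, 1464]);
translate([1427, 472, 45]) cube([70, 15, 1464]);
translate([1642, 472, 45]) cube([70, 15, 1464]);
translate([1857, 472, 45]) cube([70, 15, 1464]);
translate([2072, 472, 45]) cube([70, 15, 1464]);


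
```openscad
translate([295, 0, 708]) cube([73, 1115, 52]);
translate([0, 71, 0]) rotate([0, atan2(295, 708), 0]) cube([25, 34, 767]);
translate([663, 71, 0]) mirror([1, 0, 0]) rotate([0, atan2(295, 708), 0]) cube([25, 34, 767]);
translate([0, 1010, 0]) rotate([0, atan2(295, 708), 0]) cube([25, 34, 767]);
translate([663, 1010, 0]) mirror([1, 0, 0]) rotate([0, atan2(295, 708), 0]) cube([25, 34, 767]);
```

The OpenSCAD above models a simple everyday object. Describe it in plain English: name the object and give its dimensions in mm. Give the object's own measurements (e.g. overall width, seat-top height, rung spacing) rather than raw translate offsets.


A sawhorse. A 73×1115×52 mm beam (x, y, z) sits on two A-frame leg pairs. Each pair is two raked legs of 25×34 mm section (34 mm along y) splaying symmetrically in x. Each leg rises 708 mm vertically over 295 mm of horizontal reach and is 767 mm long along its own axis. Every leg's outer bottom edge rests on the floor and its outer top edge meets a bottom edge of the beam — the left legs (tilting toward +x) meet the beam's −x bottom edge, the right legs (their mirror images, tilting toward −x) meet its +x bottom edge — so the leg tops tuck under the beam, the beam's underside is 708 mm above the floor, and the feet are 663 mm apart outside-to-outside with the beam centred between them. The two leg pairs are set in 71 mm from either end of the beam.


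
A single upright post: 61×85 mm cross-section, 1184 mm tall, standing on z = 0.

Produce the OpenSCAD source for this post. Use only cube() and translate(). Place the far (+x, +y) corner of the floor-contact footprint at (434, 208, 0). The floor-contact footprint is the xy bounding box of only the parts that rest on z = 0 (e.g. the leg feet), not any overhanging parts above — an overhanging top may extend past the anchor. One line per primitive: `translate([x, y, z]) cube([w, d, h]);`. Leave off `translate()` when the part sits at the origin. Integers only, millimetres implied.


translate([373, 123, 0]) cube([61, 85, 1184]);
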